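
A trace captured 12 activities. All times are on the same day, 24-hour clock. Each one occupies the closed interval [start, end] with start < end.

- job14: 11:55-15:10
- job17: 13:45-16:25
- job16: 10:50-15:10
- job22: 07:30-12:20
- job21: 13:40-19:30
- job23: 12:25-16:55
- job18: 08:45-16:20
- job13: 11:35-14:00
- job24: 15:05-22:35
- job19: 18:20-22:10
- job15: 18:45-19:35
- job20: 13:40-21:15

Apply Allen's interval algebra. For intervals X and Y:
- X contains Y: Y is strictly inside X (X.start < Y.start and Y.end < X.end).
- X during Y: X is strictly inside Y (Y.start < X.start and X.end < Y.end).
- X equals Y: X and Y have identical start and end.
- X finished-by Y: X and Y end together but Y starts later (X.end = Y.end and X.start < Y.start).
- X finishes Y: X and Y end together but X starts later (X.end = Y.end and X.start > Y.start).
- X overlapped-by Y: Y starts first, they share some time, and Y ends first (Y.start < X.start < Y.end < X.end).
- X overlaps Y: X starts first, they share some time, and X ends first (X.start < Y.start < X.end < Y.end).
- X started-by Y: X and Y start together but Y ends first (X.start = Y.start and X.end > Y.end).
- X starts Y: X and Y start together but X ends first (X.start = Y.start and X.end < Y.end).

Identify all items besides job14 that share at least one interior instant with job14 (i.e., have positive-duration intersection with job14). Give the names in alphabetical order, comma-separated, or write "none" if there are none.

Target job14 = [11:55, 15:10].
job13 [11:35, 14:00] → overlaps → yes.
job15 [18:45, 19:35] → after → no.
job16 [10:50, 15:10] → finished-by → yes.
job17 [13:45, 16:25] → overlapped-by → yes.
job18 [08:45, 16:20] → contains → yes.
job19 [18:20, 22:10] → after → no.
job20 [13:40, 21:15] → overlapped-by → yes.
job21 [13:40, 19:30] → overlapped-by → yes.
job22 [07:30, 12:20] → overlaps → yes.
job23 [12:25, 16:55] → overlapped-by → yes.
job24 [15:05, 22:35] → overlapped-by → yes.
Result: job13, job16, job17, job18, job20, job21, job22, job23, job24.

job13, job16, job17, job18, job20, job21, job22, job23, job24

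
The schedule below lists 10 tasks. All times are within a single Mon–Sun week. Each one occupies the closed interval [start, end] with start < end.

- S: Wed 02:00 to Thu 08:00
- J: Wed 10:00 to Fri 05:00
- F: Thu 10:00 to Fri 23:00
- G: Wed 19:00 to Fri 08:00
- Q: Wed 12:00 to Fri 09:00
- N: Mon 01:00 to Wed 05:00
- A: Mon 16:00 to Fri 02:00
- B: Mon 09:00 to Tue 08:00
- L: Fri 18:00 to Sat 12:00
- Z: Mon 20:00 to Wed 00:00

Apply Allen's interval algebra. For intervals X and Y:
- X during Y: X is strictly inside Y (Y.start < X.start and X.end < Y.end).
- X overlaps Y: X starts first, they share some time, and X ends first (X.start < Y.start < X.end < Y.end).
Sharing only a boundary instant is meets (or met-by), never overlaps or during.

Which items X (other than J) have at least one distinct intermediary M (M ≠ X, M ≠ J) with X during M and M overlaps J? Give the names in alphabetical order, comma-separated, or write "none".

S, Z

Target J = [Wed 10:00, Fri 05:00].
Intermediaries M with M overlaps J: A, S.
Via A — items with X during A: S, Z.
Via S — items with X during S: none.
Union: S, Z.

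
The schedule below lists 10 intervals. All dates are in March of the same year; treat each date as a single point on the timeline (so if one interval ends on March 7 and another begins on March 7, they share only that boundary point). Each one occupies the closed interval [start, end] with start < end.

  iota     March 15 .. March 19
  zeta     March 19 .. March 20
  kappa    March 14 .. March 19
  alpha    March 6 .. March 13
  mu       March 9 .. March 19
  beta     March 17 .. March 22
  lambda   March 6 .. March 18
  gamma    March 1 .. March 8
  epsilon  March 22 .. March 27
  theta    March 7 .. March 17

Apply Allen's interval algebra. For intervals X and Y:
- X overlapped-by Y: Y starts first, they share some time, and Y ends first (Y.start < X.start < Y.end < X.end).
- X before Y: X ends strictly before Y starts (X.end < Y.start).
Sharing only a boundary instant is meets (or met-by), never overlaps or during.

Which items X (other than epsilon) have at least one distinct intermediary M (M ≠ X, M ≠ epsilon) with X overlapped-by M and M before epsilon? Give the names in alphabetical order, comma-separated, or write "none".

alpha, beta, iota, kappa, lambda, mu, theta

Target epsilon = [March 22, March 27].
Intermediaries M with M before epsilon: alpha, gamma, iota, kappa, lambda, mu, theta, zeta.
Via alpha — items with X overlapped-by alpha: mu, theta.
Via gamma — items with X overlapped-by gamma: alpha, lambda, theta.
Via iota — items with X overlapped-by iota: beta.
Via kappa — items with X overlapped-by kappa: beta.
Via lambda — items with X overlapped-by lambda: beta, iota, kappa, mu.
Via mu — items with X overlapped-by mu: beta.
Via theta — items with X overlapped-by theta: iota, kappa, mu.
Via zeta — items with X overlapped-by zeta: none.
Union: alpha, beta, iota, kappa, lambda, mu, theta.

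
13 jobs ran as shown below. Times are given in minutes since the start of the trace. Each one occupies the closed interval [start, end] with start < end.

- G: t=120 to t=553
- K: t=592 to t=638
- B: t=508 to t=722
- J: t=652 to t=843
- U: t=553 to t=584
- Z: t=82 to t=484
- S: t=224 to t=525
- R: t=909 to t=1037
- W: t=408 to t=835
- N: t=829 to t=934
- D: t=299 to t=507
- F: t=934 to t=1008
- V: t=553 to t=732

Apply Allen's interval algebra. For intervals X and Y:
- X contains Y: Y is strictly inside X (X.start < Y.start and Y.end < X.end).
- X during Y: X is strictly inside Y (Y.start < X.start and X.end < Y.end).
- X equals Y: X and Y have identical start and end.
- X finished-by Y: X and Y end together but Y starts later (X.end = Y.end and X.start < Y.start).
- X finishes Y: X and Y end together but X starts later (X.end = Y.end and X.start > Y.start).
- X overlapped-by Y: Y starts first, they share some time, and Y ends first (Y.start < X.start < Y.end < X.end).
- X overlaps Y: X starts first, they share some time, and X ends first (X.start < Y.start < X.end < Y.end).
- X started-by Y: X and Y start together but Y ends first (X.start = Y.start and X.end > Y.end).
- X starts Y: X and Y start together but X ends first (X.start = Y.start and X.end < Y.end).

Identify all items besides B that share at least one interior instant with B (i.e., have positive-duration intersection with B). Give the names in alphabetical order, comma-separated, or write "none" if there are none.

Target B = [t=508, t=722].
D [t=299, t=507] → before → no.
F [t=934, t=1008] → after → no.
G [t=120, t=553] → overlaps → yes.
J [t=652, t=843] → overlapped-by → yes.
K [t=592, t=638] → during → yes.
N [t=829, t=934] → after → no.
R [t=909, t=1037] → after → no.
S [t=224, t=525] → overlaps → yes.
U [t=553, t=584] → during → yes.
V [t=553, t=732] → overlapped-by → yes.
W [t=408, t=835] → contains → yes.
Z [t=82, t=484] → before → no.
Result: G, J, K, S, U, V, W.

G, J, K, S, U, V, W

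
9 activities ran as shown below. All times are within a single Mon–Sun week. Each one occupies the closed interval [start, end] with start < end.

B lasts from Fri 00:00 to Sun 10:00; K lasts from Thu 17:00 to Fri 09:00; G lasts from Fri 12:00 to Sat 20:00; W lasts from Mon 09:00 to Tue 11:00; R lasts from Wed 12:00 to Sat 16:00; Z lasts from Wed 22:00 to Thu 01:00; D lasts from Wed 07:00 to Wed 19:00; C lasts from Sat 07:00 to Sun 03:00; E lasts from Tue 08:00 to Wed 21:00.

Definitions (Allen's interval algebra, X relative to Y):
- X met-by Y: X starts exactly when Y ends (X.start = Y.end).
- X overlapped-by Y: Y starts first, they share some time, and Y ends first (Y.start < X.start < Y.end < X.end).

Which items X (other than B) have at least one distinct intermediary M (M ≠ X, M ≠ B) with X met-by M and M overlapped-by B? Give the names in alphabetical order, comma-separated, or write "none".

Target B = [Fri 00:00, Sun 10:00].
Intermediaries M with M overlapped-by B: none.
Union: none.

none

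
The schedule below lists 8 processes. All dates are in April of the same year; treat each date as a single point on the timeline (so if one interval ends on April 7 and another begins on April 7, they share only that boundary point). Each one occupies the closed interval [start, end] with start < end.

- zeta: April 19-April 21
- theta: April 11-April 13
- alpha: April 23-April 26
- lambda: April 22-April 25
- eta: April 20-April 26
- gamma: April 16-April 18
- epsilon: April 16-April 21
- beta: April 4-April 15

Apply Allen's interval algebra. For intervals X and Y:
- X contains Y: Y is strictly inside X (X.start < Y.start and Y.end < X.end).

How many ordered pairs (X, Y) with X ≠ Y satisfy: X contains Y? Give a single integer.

Checking all 56 ordered pairs for relation 'contains'; matching pairs in alphabetical order:
(beta, theta): beta contains theta ✓
(eta, lambda): eta contains lambda ✓
Count: 2.

2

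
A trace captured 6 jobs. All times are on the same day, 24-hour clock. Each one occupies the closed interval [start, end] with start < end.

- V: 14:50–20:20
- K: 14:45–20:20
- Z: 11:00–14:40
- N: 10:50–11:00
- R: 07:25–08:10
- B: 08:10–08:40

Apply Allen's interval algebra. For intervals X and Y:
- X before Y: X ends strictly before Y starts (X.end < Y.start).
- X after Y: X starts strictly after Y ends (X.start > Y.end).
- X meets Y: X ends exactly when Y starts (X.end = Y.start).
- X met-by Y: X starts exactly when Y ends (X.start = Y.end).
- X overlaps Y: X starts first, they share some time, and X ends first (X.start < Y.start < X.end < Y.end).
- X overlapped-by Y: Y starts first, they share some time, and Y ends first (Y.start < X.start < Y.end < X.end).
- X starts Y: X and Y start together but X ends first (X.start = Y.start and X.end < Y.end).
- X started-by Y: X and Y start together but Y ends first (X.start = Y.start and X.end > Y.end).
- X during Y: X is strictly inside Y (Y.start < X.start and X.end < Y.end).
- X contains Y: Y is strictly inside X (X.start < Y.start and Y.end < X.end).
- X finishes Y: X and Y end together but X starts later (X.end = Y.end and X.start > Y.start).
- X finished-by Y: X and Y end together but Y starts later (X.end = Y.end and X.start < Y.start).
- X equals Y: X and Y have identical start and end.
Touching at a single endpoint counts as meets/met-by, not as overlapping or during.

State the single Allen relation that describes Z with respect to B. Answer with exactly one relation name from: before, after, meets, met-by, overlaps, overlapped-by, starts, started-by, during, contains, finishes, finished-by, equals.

Z = [11:00, 14:40]; B = [08:10, 08:40].
Compare endpoints: Z.start > B.start, Z.start > B.end, Z.end > B.start, Z.end > B.end.
That pattern is 'after'.

after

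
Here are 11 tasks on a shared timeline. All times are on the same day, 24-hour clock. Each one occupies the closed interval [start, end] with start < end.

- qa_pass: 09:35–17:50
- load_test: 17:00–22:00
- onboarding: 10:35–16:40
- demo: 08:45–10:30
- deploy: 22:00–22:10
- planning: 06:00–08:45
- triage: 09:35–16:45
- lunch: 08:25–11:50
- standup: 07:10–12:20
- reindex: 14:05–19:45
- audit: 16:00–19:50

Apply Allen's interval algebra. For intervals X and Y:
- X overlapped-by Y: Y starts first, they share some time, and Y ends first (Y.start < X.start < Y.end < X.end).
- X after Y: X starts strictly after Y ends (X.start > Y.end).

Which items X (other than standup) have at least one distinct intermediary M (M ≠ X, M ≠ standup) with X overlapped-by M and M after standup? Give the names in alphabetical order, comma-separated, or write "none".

Target standup = [07:10, 12:20].
Intermediaries M with M after standup: audit, deploy, load_test, reindex.
Via audit — items with X overlapped-by audit: load_test.
Via deploy — items with X overlapped-by deploy: none.
Via load_test — items with X overlapped-by load_test: none.
Via reindex — items with X overlapped-by reindex: audit, load_test.
Union: audit, load_test.

audit, load_test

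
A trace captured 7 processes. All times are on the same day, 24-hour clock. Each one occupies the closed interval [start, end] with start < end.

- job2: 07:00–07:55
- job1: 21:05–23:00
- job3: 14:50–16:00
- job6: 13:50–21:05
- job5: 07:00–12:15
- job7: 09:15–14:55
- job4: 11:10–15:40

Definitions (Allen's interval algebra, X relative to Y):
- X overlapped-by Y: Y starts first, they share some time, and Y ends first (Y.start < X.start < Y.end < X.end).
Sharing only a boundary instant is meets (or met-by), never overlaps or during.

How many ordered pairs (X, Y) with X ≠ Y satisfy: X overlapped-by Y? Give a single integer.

7

Checking all 42 ordered pairs for relation 'overlapped-by'; matching pairs in alphabetical order:
(job3, job4): job3 overlapped-by job4 ✓
(job3, job7): job3 overlapped-by job7 ✓
(job4, job5): job4 overlapped-by job5 ✓
(job4, job7): job4 overlapped-by job7 ✓
(job6, job4): job6 overlapped-by job4 ✓
(job6, job7): job6 overlapped-by job7 ✓
(job7, job5): job7 overlapped-by job5 ✓
Count: 7.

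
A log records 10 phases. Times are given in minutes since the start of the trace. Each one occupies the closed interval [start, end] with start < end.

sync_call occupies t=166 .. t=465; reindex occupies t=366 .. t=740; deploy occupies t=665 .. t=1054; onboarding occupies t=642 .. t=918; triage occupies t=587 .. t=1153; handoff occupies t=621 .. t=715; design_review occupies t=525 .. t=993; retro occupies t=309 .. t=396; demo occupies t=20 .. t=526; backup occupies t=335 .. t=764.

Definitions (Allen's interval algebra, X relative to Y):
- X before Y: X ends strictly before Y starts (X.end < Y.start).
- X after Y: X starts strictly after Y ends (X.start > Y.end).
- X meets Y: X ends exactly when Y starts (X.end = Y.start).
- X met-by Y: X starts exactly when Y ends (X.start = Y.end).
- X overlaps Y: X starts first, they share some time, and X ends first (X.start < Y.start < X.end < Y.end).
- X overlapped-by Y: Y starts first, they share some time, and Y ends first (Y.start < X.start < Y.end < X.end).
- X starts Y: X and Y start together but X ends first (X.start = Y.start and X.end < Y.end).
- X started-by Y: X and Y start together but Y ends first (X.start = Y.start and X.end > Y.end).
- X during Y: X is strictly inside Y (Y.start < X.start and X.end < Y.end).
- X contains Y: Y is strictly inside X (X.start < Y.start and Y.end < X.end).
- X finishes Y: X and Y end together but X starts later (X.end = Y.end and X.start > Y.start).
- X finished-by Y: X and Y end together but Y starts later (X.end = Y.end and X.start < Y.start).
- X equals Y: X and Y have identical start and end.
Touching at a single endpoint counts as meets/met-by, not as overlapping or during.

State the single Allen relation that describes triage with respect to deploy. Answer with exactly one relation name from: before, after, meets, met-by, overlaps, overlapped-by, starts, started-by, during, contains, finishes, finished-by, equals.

contains

triage = [t=587, t=1153]; deploy = [t=665, t=1054].
Compare endpoints: triage.start < deploy.start, triage.start < deploy.end, triage.end > deploy.start, triage.end > deploy.end.
That pattern is 'contains'.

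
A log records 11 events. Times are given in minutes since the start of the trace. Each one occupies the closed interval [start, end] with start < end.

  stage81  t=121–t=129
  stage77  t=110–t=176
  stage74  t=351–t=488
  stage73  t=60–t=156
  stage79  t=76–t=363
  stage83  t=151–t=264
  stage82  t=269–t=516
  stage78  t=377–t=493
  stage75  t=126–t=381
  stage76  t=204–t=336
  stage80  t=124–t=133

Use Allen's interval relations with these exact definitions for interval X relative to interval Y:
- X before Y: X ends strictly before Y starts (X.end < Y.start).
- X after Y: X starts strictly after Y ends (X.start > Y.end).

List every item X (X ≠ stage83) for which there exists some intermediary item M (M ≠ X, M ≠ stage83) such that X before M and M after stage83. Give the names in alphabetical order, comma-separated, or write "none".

stage73, stage76, stage77, stage79, stage80, stage81

Target stage83 = [t=151, t=264].
Intermediaries M with M after stage83: stage74, stage78, stage82.
Via stage74 — items with X before stage74: stage73, stage76, stage77, stage80, stage81.
Via stage78 — items with X before stage78: stage73, stage76, stage77, stage79, stage80, stage81.
Via stage82 — items with X before stage82: stage73, stage77, stage80, stage81.
Union: stage73, stage76, stage77, stage79, stage80, stage81.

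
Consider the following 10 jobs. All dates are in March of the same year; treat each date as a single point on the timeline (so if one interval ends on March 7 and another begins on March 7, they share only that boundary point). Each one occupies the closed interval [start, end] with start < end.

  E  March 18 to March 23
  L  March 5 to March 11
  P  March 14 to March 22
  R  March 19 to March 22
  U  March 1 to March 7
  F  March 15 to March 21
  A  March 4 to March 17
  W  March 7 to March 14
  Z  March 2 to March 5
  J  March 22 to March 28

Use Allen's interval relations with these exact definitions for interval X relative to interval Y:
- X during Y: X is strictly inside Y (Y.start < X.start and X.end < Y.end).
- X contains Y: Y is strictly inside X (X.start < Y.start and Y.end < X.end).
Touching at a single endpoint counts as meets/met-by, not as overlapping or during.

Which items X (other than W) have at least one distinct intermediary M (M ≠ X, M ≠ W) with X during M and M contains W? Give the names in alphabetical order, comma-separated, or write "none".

Target W = [March 7, March 14].
Intermediaries M with M contains W: A.
Via A — items with X during A: L.
Union: L.

L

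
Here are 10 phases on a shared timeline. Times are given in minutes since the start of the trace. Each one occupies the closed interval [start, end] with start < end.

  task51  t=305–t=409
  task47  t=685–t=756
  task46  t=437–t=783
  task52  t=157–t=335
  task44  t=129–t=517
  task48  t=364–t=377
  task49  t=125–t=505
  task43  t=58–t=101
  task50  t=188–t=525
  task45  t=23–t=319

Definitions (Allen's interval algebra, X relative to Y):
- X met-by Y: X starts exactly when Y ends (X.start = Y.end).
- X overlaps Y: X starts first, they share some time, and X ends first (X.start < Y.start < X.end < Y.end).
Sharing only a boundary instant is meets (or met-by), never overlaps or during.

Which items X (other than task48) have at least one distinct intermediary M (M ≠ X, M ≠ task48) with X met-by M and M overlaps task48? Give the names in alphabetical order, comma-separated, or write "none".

none

Target task48 = [t=364, t=377].
Intermediaries M with M overlaps task48: none.
Union: none.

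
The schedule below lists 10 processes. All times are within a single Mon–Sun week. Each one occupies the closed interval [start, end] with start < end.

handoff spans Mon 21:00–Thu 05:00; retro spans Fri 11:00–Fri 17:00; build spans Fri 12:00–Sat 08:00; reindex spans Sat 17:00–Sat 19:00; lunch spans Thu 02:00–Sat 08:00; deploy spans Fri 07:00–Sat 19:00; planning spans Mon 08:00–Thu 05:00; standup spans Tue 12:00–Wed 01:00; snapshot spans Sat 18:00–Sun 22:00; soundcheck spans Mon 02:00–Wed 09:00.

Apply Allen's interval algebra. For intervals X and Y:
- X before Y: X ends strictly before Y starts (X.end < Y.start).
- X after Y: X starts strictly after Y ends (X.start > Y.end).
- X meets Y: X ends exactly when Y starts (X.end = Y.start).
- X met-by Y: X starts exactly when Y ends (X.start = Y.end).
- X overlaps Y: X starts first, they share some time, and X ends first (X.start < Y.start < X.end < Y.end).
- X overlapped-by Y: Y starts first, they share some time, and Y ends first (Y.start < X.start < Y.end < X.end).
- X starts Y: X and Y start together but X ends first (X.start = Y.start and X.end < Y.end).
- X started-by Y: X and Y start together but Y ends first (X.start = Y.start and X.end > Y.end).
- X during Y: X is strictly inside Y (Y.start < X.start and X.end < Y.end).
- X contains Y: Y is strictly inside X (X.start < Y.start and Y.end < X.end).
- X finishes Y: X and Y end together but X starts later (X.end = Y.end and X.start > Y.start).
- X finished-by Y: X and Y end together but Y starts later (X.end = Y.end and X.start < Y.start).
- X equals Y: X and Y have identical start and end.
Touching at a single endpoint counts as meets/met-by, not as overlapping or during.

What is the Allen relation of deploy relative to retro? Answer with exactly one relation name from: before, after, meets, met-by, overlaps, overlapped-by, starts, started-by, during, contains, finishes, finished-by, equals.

contains

deploy = [Fri 07:00, Sat 19:00]; retro = [Fri 11:00, Fri 17:00].
Compare endpoints: deploy.start < retro.start, deploy.start < retro.end, deploy.end > retro.start, deploy.end > retro.end.
That pattern is 'contains'.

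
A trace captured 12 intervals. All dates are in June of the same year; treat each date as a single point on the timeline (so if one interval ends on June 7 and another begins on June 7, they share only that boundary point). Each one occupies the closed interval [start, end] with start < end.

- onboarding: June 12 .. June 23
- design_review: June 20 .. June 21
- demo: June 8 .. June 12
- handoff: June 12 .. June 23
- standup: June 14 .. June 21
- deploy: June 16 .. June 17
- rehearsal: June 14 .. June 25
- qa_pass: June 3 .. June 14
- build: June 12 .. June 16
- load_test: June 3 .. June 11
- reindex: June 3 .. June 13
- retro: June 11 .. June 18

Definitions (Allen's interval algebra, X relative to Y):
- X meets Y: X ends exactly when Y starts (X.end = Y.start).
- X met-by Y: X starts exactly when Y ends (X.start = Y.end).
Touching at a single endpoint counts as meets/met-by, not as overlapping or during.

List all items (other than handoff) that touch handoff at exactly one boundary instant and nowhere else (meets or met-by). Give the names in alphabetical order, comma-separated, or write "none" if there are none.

Target handoff = [June 12, June 23].
build [June 12, June 16] → starts → no.
demo [June 8, June 12] → meets → yes.
deploy [June 16, June 17] → during → no.
design_review [June 20, June 21] → during → no.
load_test [June 3, June 11] → before → no.
onboarding [June 12, June 23] → equals → no.
qa_pass [June 3, June 14] → overlaps → no.
rehearsal [June 14, June 25] → overlapped-by → no.
reindex [June 3, June 13] → overlaps → no.
retro [June 11, June 18] → overlaps → no.
standup [June 14, June 21] → during → no.
Result: demo.

demo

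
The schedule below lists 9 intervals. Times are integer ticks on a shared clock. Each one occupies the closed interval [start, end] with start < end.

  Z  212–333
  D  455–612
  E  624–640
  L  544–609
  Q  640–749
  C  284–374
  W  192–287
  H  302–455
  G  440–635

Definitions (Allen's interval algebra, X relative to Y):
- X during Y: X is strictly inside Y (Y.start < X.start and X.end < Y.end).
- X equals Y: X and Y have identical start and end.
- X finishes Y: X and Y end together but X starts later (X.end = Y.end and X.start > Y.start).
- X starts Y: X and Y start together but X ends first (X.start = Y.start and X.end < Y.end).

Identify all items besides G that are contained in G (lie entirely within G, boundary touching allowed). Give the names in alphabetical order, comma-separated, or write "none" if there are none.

D, L

Target G = [440, 635].
C [284, 374] → before → no.
D [455, 612] → during → yes.
E [624, 640] → overlapped-by → no.
H [302, 455] → overlaps → no.
L [544, 609] → during → yes.
Q [640, 749] → after → no.
W [192, 287] → before → no.
Z [212, 333] → before → no.
Result: D, L.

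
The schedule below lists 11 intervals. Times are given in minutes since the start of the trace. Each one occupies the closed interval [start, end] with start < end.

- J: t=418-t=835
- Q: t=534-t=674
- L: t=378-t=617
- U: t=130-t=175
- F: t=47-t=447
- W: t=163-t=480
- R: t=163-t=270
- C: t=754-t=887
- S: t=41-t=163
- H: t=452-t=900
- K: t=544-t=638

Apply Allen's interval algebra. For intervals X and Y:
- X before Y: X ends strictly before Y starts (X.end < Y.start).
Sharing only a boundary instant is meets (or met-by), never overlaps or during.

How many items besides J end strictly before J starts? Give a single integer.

3

Target J = [t=418, t=835].
C [t=754, t=887] → overlapped-by → no.
F [t=47, t=447] → overlaps → no.
H [t=452, t=900] → overlapped-by → no.
K [t=544, t=638] → during → no.
L [t=378, t=617] → overlaps → no.
Q [t=534, t=674] → during → no.
R [t=163, t=270] → before → counts.
S [t=41, t=163] → before → counts.
U [t=130, t=175] → before → counts.
W [t=163, t=480] → overlaps → no.
Total: 3.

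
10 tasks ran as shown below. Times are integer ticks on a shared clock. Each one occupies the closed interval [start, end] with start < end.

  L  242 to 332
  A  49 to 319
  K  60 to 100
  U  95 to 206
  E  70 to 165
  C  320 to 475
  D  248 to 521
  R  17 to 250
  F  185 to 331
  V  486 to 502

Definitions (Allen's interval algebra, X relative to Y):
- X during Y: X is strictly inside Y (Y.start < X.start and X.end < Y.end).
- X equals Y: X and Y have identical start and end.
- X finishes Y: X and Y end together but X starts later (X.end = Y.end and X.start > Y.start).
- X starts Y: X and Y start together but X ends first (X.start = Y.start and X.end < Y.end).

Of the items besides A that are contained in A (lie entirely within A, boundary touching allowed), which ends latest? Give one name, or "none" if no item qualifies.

U

Target A = [49, 319].
C [320, 475] → after → excluded.
D [248, 521] → overlapped-by → excluded.
E [70, 165] → during → candidate.
F [185, 331] → overlapped-by → excluded.
K [60, 100] → during → candidate.
L [242, 332] → overlapped-by → excluded.
R [17, 250] → overlaps → excluded.
U [95, 206] → during → candidate.
V [486, 502] → after → excluded.
Among candidates, latest end is 206 → U.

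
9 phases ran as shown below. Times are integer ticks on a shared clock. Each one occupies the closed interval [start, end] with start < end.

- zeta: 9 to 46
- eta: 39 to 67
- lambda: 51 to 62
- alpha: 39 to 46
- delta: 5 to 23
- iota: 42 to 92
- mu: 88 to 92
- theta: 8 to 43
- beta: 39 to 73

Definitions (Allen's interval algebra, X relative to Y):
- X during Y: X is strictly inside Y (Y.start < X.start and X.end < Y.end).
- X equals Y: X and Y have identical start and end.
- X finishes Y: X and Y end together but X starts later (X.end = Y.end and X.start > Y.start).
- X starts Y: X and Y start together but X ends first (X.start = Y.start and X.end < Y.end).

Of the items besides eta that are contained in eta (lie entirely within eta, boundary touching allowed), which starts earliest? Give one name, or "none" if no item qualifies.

Target eta = [39, 67].
alpha [39, 46] → starts → candidate.
beta [39, 73] → started-by → excluded.
delta [5, 23] → before → excluded.
iota [42, 92] → overlapped-by → excluded.
lambda [51, 62] → during → candidate.
mu [88, 92] → after → excluded.
theta [8, 43] → overlaps → excluded.
zeta [9, 46] → overlaps → excluded.
Among candidates, earliest start is 39 → alpha.

alpha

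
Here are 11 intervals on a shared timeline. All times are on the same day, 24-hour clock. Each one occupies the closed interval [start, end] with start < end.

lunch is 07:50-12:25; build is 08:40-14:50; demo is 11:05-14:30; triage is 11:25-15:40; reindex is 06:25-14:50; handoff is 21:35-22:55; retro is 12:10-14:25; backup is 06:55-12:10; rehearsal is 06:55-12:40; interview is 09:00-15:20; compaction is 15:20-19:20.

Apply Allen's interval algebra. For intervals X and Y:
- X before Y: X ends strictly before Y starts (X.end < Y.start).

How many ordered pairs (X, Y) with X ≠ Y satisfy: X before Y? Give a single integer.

17

Checking all 110 ordered pairs for relation 'before'; matching pairs in alphabetical order:
(backup, compaction): backup before compaction ✓
(backup, handoff): backup before handoff ✓
(build, compaction): build before compaction ✓
(build, handoff): build before handoff ✓
(compaction, handoff): compaction before handoff ✓
(demo, compaction): demo before compaction ✓
(demo, handoff): demo before handoff ✓
(interview, handoff): interview before handoff ✓
(lunch, compaction): lunch before compaction ✓
(lunch, handoff): lunch before handoff ✓
(rehearsal, compaction): rehearsal before compaction ✓
(rehearsal, handoff): rehearsal before handoff ✓
(reindex, compaction): reindex before compaction ✓
(reindex, handoff): reindex before handoff ✓
(retro, compaction): retro before compaction ✓
(retro, handoff): retro before handoff ✓
(triage, handoff): triage before handoff ✓
Count: 17.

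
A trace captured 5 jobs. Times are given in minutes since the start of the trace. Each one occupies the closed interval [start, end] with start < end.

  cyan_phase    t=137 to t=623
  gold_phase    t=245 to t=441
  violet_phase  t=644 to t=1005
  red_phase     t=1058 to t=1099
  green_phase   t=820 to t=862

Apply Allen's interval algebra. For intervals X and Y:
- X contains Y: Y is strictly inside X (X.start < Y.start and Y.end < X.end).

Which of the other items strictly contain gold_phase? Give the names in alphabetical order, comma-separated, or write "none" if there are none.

cyan_phase

Target gold_phase = [t=245, t=441].
cyan_phase [t=137, t=623] → contains → yes.
green_phase [t=820, t=862] → after → no.
red_phase [t=1058, t=1099] → after → no.
violet_phase [t=644, t=1005] → after → no.
Result: cyan_phase.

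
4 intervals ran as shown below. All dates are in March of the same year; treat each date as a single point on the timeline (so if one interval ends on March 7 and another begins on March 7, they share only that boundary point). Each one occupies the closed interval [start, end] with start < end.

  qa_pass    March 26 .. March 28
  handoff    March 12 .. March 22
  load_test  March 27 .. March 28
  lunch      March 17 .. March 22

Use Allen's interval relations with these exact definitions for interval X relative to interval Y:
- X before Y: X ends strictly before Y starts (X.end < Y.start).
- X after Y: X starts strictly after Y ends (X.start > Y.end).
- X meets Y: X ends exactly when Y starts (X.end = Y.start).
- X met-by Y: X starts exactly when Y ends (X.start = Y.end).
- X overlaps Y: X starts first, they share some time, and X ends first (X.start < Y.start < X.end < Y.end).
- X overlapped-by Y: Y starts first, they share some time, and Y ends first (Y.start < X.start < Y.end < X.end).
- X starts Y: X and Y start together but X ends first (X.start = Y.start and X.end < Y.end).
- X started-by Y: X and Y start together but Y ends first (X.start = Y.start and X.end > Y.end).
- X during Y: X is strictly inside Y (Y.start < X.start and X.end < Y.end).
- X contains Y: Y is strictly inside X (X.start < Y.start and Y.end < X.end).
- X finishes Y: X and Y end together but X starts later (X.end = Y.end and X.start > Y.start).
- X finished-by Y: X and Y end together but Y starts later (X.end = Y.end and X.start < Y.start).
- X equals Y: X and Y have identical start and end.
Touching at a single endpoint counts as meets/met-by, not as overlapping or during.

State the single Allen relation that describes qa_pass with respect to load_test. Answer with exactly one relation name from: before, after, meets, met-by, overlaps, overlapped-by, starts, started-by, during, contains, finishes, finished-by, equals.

finished-by

qa_pass = [March 26, March 28]; load_test = [March 27, March 28].
Compare endpoints: qa_pass.start < load_test.start, qa_pass.start < load_test.end, qa_pass.end > load_test.start, qa_pass.end = load_test.end.
That pattern is 'finished-by'.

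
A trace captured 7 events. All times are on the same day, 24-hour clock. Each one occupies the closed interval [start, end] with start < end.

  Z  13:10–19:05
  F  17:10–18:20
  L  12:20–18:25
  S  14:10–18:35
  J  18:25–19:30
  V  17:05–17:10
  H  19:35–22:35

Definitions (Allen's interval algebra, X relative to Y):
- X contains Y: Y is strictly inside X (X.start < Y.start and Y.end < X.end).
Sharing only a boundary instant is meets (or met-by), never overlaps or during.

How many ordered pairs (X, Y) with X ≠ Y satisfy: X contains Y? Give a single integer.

Checking all 42 ordered pairs for relation 'contains'; matching pairs in alphabetical order:
(L, F): L contains F ✓
(L, V): L contains V ✓
(S, F): S contains F ✓
(S, V): S contains V ✓
(Z, F): Z contains F ✓
(Z, S): Z contains S ✓
(Z, V): Z contains V ✓
Count: 7.

7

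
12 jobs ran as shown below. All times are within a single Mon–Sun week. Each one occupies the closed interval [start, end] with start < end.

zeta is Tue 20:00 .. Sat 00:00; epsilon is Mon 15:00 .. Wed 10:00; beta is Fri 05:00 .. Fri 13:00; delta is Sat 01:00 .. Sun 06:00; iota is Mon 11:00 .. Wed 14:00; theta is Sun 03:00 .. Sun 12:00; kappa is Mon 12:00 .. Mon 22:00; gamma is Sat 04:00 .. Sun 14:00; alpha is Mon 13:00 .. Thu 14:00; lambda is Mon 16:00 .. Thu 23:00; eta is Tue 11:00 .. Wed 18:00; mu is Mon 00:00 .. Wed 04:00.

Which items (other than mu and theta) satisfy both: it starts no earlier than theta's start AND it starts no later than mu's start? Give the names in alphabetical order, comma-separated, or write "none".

Conditions: its start is no earlier than theta's start (X.start >= Sun 03:00) AND its start is no later than mu's start (X.start <= Mon 00:00).
alpha: start Mon 13:00 >= Sun 03:00? ✗; start Mon 13:00 <= Mon 00:00? ✗ → no.
beta: start Fri 05:00 >= Sun 03:00? ✗; start Fri 05:00 <= Mon 00:00? ✗ → no.
delta: start Sat 01:00 >= Sun 03:00? ✗; start Sat 01:00 <= Mon 00:00? ✗ → no.
epsilon: start Mon 15:00 >= Sun 03:00? ✗; start Mon 15:00 <= Mon 00:00? ✗ → no.
eta: start Tue 11:00 >= Sun 03:00? ✗; start Tue 11:00 <= Mon 00:00? ✗ → no.
gamma: start Sat 04:00 >= Sun 03:00? ✗; start Sat 04:00 <= Mon 00:00? ✗ → no.
iota: start Mon 11:00 >= Sun 03:00? ✗; start Mon 11:00 <= Mon 00:00? ✗ → no.
kappa: start Mon 12:00 >= Sun 03:00? ✗; start Mon 12:00 <= Mon 00:00? ✗ → no.
lambda: start Mon 16:00 >= Sun 03:00? ✗; start Mon 16:00 <= Mon 00:00? ✗ → no.
zeta: start Tue 20:00 >= Sun 03:00? ✗; start Tue 20:00 <= Mon 00:00? ✗ → no.
Result: none.

none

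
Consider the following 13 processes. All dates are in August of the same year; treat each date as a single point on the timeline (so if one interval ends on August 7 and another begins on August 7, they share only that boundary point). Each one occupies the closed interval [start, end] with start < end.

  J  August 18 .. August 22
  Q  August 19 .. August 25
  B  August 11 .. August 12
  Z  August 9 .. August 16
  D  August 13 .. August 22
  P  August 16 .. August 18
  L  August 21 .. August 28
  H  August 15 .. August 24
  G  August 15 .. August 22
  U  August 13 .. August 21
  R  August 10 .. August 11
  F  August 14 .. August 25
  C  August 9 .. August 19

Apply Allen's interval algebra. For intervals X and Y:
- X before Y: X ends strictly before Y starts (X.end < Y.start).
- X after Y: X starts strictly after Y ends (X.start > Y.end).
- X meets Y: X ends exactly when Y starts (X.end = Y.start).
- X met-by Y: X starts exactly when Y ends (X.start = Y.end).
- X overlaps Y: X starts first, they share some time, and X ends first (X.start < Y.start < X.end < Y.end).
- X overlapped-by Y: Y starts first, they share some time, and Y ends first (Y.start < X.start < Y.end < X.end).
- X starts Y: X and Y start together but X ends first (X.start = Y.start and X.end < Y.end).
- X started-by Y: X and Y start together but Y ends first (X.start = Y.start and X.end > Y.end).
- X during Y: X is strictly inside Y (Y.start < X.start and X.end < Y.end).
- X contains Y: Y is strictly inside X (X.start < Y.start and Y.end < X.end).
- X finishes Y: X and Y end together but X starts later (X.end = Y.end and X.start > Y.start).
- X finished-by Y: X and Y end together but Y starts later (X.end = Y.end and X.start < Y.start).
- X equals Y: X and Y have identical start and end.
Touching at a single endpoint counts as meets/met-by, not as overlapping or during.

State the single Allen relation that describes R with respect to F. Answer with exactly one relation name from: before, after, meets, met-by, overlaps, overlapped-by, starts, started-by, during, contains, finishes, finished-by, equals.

R = [August 10, August 11]; F = [August 14, August 25].
Compare endpoints: R.start < F.start, R.start < F.end, R.end < F.start, R.end < F.end.
That pattern is 'before'.

before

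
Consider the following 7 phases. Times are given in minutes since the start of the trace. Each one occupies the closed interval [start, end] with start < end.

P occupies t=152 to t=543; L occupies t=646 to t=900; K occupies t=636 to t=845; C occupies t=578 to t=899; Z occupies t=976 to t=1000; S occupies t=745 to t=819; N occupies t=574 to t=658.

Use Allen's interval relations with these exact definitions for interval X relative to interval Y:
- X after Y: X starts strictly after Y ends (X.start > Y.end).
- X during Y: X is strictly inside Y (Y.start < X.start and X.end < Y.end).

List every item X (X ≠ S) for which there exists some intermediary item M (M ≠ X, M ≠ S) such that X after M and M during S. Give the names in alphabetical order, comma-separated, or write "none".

none

Target S = [t=745, t=819].
Intermediaries M with M during S: none.
Union: none.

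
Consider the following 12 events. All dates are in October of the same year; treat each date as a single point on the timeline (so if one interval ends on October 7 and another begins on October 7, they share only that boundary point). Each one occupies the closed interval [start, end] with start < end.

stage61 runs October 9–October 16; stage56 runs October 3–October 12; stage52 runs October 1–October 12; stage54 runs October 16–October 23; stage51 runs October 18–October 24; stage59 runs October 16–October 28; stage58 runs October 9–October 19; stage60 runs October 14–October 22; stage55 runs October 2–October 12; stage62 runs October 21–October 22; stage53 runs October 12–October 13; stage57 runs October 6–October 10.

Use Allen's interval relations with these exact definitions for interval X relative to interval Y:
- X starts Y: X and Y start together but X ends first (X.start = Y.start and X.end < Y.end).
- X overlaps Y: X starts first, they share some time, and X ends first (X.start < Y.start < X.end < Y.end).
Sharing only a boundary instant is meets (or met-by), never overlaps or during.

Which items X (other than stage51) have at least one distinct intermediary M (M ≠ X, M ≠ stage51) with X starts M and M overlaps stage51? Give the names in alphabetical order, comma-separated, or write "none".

stage61

Target stage51 = [October 18, October 24].
Intermediaries M with M overlaps stage51: stage54, stage58, stage60.
Via stage54 — items with X starts stage54: none.
Via stage58 — items with X starts stage58: stage61.
Via stage60 — items with X starts stage60: none.
Union: stage61.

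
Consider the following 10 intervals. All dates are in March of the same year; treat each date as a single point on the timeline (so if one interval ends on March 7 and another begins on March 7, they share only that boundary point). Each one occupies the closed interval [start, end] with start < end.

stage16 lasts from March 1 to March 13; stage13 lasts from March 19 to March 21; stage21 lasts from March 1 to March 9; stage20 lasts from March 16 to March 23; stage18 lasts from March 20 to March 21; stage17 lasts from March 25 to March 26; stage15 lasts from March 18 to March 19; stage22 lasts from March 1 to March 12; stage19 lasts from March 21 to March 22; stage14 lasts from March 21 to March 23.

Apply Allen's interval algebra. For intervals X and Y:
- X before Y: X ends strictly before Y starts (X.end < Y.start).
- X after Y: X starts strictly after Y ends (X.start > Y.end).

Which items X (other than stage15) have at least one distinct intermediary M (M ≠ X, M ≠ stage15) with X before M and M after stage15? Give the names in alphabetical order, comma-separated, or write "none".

stage13, stage14, stage16, stage18, stage19, stage20, stage21, stage22

Target stage15 = [March 18, March 19].
Intermediaries M with M after stage15: stage14, stage17, stage18, stage19.
Via stage14 — items with X before stage14: stage16, stage21, stage22.
Via stage17 — items with X before stage17: stage13, stage14, stage16, stage18, stage19, stage20, stage21, stage22.
Via stage18 — items with X before stage18: stage16, stage21, stage22.
Via stage19 — items with X before stage19: stage16, stage21, stage22.
Union: stage13, stage14, stage16, stage18, stage19, stage20, stage21, stage22.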